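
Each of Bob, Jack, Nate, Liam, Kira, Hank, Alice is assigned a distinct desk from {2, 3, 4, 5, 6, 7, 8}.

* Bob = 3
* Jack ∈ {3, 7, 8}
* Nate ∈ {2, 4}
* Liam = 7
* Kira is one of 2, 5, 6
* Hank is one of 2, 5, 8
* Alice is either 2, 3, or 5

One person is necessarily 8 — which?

Jack

Bob's domain is down to {3}, so Bob = 3. Eliminate 3 elsewhere: Jack, Alice.
That leaves Liam = 7. Strike 7 from Jack.
So 8 goes to Jack.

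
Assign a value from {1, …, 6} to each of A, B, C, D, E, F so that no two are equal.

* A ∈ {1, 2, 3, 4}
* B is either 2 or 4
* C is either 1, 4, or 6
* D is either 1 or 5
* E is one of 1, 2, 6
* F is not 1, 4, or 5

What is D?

5

The 6 variables together cover exactly {1, 2, 3, 4, 5, 6} — 6 values for 6 variables — and 5 appears only in D's list, so D = 5.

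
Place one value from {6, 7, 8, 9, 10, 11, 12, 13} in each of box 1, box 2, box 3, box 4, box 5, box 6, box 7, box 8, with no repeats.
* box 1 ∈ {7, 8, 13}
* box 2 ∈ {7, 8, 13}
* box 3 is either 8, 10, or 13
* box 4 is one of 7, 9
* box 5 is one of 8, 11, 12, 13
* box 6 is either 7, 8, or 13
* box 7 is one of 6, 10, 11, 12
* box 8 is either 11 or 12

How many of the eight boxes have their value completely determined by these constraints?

3

The 8 variables draw from only 8 values {6, 7, 8, 9, 10, 11, 12, 13}, so each is used; only box 7 can be 6, hence box 7 = 6.
Among the 7 still-open variables, 9 fits only box 4 (and all 7 values in {7, 8, 9, 10, 11, 12, 13} must be used), so box 4 = 9.
Among the 6 still-open variables, 10 fits only box 3 (and all 6 values in {7, 8, 10, 11, 12, 13} must be used), so box 3 = 10.
box 1, box 2, box 6 share exactly the 3 values {7, 8, 13}; by pigeonhole those values go to them, so strike 7, 8, 13 from box 5.
Determined: box 3=10, box 4=9, box 7=6. The other boxes each still have more than one consistent value. That makes 3.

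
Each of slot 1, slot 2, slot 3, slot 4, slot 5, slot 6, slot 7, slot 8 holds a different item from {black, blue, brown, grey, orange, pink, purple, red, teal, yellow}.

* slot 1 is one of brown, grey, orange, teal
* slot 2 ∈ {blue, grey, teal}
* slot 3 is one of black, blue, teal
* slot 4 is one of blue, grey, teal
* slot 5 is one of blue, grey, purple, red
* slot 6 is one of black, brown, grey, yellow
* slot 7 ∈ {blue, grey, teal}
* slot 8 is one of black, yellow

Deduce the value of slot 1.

orange

slot 2, slot 4, slot 7 share exactly the 3 values {blue, grey, teal}; by pigeonhole those values go to them, so strike blue, grey, teal from slot 1, slot 3, slot 5, slot 6.
That leaves slot 3 = black. Eliminate black elsewhere: slot 6, slot 8.
slot 8 must be yellow (only option left). Strike yellow from slot 6.
slot 6 has just one choice, so slot 6 = brown. Eliminate brown elsewhere: slot 1.
So slot 1 = orange.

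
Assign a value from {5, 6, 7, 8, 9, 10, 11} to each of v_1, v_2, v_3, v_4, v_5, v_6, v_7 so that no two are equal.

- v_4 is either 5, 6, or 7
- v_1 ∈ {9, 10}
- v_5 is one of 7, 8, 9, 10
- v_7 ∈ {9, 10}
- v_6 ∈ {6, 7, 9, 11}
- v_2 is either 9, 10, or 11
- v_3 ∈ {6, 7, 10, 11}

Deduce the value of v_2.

11

The 7 variables draw from only 7 values {5, 6, 7, 8, 9, 10, 11}, so each is used; only v_4 can be 5, hence v_4 = 5.
The 6 still-open variables draw from only 6 values {6, 7, 8, 9, 10, 11}, so each is used; only v_5 can be 8, hence v_5 = 8.
v_1 and v_7 between them cover only {9, 10} — a naked pair. Remove those values from v_2, v_3, v_6.
So v_2 = 11.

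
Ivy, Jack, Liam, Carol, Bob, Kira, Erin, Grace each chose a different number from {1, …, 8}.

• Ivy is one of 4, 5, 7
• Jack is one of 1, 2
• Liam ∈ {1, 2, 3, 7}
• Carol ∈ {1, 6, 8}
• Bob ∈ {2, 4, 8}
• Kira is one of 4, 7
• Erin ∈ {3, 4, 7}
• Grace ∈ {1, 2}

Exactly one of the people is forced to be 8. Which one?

The 8 variables draw from only 8 values {1, 2, 3, 4, 5, 6, 7, 8}, so each is used; only Ivy can be 5, hence Ivy = 5.
The 7 still-open variables draw from only 7 values {1, 2, 3, 4, 6, 7, 8}, so each is used; only Carol can be 6, hence Carol = 6.
The 6 still-open variables together cover exactly {1, 2, 3, 4, 7, 8} — 6 values for 6 variables — and 8 appears only in Bob's list, so Bob = 8.

Bob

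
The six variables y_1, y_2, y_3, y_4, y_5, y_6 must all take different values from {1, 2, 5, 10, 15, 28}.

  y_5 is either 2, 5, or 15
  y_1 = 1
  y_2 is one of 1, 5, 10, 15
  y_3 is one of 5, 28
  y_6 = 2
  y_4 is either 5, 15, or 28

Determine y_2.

10

y_1 has just one choice, so y_1 = 1. Remove 1 from y_2.
y_6 must be 2 (only option left). Strike 2 from y_5.
Among the 4 still-open variables, 10 fits only y_2 (and all 4 values in {5, 10, 15, 28} must be used), so y_2 = 10.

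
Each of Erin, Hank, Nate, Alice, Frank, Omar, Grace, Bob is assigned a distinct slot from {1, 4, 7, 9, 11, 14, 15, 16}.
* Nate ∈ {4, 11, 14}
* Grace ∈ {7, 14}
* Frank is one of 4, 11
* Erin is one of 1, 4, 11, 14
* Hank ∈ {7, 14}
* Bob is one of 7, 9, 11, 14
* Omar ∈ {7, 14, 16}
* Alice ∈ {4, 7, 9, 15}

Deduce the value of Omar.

16

Among the 8 variables, 1 fits only Erin (and all 8 values in {1, 4, 7, 9, 11, 14, 15, 16} must be used), so Erin = 1.
The 7 still-open variables draw from only 7 values {4, 7, 9, 11, 14, 15, 16}, so each is used; only Alice can be 15, hence Alice = 15.
The 6 still-open variables draw from only 6 values {4, 7, 9, 11, 14, 16}, so each is used; only Bob can be 9, hence Bob = 9.
The 5 still-open variables draw from only 5 values {4, 7, 11, 14, 16}, so each is used; only Omar can be 16, hence Omar = 16.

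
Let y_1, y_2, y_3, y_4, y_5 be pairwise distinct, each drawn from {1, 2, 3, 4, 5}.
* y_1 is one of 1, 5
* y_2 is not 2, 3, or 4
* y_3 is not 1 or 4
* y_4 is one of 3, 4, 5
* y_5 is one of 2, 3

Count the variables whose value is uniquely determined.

1

The 5 variables together cover exactly {1, 2, 3, 4, 5} — 5 values for 5 variables — and 4 appears only in y_4's list, so y_4 = 4.
The 2 variables y_1 and y_2 are confined to {1, 5}, which locks those values in; drop them from y_3.
Determined: y_4=4. The other variables each still have more than one consistent value. That makes 1.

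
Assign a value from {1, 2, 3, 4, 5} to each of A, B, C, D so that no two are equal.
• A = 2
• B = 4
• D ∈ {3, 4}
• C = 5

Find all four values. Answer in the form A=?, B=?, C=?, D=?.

A has just one choice, so A = 2.
B must be 4 (only option left). Eliminate 4 elsewhere: D.
C has just one choice, so C = 5.
D has just one choice, so D = 3.

A=2, B=4, C=5, D=3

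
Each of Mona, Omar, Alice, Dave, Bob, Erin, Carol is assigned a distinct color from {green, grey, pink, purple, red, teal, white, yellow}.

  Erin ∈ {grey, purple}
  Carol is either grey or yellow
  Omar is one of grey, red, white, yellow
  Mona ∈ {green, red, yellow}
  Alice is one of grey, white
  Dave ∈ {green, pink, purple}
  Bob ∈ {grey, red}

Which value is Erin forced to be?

Among the 7 variables, pink fits only Dave (and all 7 values in {green, grey, pink, purple, red, white, yellow} must be used), so Dave = pink.
The 6 still-open variables together cover exactly {green, grey, purple, red, white, yellow} — 6 values for 6 variables — and green appears only in Mona's list, so Mona = green.
The 5 still-open variables draw from only 5 values {grey, purple, red, white, yellow}, so each is used; only Erin can be purple, hence Erin = purple.

purple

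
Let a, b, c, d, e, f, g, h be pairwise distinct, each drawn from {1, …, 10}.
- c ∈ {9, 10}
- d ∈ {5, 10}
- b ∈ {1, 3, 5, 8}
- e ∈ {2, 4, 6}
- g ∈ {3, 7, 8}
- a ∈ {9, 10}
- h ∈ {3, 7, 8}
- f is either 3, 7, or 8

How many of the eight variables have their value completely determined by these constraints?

The 2 variables a and c are confined to {9, 10}, which locks those values in; drop them from d.
d must be 5 (only option left). Remove 5 from b.
f, g, h share exactly the 3 values {3, 7, 8}; by pigeonhole those values go to them, so strike 3, 7, 8 from b.
b's domain is down to {1}, so b = 1.
Determined: b=1, d=5. The other variables each still have more than one consistent value. That makes 2.

2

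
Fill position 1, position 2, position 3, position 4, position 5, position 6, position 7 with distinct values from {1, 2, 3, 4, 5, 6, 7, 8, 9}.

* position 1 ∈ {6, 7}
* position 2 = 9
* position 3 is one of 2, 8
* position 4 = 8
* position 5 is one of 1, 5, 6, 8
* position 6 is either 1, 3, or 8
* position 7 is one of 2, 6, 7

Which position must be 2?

position 2's domain is down to {9}, so position 2 = 9.
position 4's domain is down to {8}, so position 4 = 8. Remove 8 from position 3, position 5, position 6.
So 2 goes to position 3.

position 3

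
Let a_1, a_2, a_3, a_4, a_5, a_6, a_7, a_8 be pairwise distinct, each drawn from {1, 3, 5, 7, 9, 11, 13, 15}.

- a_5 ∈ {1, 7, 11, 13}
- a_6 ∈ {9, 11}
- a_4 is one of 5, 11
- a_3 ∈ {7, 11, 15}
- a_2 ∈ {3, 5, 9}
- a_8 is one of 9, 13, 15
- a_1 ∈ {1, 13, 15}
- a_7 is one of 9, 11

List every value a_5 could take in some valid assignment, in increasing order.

Among the 8 variables, 3 fits only a_2 (and all 8 values in {1, 3, 5, 7, 9, 11, 13, 15} must be used), so a_2 = 3.
The 7 still-open variables draw from only 7 values {1, 5, 7, 9, 11, 13, 15}, so each is used; only a_4 can be 5, hence a_4 = 5.
The 2 variables a_6 and a_7 are confined to {9, 11}, which locks those values in; drop them from a_3, a_5, a_8.
No further eliminations apply; a_5 can still be any of 1, 7, 13.

1, 7, 13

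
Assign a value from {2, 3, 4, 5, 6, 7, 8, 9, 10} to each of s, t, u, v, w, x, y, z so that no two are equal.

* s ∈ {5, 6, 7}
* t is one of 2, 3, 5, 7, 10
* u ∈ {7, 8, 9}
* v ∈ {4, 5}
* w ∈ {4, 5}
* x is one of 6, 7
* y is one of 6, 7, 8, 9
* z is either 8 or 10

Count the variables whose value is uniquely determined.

The 2 variables v and w are confined to {4, 5}, which locks those values in; drop them from s, t.
s and x between them cover only {6, 7} — a naked pair. Remove those values from t, u, y.
The 2 variables u and y are confined to {8, 9}, which locks those values in; drop them from z.
z must be 10 (only option left). So t can't be 10.
Determined: z=10. The other variables each still have more than one consistent value. That makes 1.

1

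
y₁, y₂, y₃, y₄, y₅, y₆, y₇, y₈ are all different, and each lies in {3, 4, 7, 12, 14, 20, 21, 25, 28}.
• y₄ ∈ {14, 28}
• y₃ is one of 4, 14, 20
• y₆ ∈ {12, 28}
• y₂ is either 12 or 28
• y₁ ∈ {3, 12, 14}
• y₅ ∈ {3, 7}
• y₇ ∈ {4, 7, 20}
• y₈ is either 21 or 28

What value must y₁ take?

3

The 8 variables together cover exactly {3, 4, 7, 12, 14, 20, 21, 28} — 8 values for 8 variables — and 21 appears only in y₈'s list, so y₈ = 21.
y₂ and y₆ between them cover only {12, 28} — a naked pair. Remove those values from y₁, y₄.
That leaves y₄ = 14. Eliminate 14 elsewhere: y₁, y₃.
So y₁ = 3.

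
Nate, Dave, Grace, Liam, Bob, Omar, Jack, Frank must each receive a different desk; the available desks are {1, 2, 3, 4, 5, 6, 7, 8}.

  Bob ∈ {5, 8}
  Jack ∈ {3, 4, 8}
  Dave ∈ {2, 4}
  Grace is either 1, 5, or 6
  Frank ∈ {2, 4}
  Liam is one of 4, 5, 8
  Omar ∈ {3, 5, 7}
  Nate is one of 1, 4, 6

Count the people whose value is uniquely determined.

The 8 variables draw from only 8 values {1, 2, 3, 4, 5, 6, 7, 8}, so each is used; only Omar can be 7, hence Omar = 7.
Among the 7 still-open variables, 3 fits only Jack (and all 7 values in {1, 2, 3, 4, 5, 6, 8} must be used), so Jack = 3.
Dave and Frank between them cover only {2, 4} — a naked pair. Remove those values from Nate, Liam.
The 2 variables Liam and Bob are confined to {5, 8}, which locks those values in; drop them from Grace.
Determined: Omar=7, Jack=3. The other people each still have more than one consistent value. That makes 2.

2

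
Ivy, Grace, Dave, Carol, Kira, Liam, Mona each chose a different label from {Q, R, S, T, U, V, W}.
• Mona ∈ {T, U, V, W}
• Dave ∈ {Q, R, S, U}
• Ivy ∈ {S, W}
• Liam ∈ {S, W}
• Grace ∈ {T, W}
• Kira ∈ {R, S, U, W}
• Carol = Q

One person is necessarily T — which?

Carol has just one choice, so Carol = Q. Strike Q from Dave.
Among the 6 still-open variables, V fits only Mona (and all 6 values in {R, S, T, U, V, W} must be used), so Mona = V.
The 5 still-open variables draw from only 5 values {R, S, T, U, W}, so each is used; only Grace can be T, hence Grace = T.

Grace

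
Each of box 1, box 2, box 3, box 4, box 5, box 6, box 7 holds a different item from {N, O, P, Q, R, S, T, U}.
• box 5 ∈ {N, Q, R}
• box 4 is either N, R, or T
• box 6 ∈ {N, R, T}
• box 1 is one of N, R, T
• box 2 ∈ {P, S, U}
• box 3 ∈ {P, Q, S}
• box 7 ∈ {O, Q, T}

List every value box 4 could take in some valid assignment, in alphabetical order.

N, R, T

The 3 variables box 1, box 4, box 6 are confined to {N, R, T}, which locks those values in; drop them from box 5, box 7.
That leaves box 5 = Q. Remove Q from box 3, box 7.
box 7 has just one choice, so box 7 = O.
No further eliminations apply; box 4 can still be any of N, R, T.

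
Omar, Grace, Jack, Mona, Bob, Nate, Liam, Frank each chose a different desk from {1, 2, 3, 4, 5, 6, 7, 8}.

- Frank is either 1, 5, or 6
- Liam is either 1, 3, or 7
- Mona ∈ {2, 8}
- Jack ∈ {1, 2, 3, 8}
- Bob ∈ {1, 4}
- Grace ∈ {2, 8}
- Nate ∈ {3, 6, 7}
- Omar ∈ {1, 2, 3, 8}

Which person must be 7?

The 8 variables together cover exactly {1, 2, 3, 4, 5, 6, 7, 8} — 8 values for 8 variables — and 4 appears only in Bob's list, so Bob = 4.
The 7 still-open variables draw from only 7 values {1, 2, 3, 5, 6, 7, 8}, so each is used; only Frank can be 5, hence Frank = 5.
Among the 6 still-open variables, 6 fits only Nate (and all 6 values in {1, 2, 3, 6, 7, 8} must be used), so Nate = 6.
Among the 5 still-open variables, 7 fits only Liam (and all 5 values in {1, 2, 3, 7, 8} must be used), so Liam = 7.

Liam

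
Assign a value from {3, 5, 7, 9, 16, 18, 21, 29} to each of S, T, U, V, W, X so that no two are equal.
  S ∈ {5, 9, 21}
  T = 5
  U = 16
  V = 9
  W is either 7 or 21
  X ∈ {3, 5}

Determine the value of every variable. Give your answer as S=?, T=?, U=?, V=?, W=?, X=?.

T has just one choice, so T = 5. Strike 5 from S, X.
U has just one choice, so U = 16.
That leaves V = 9. Remove 9 from S.
X's domain is down to {3}, so X = 3.
That leaves S = 21. Remove 21 from W.
That leaves W = 7.

S=21, T=5, U=16, V=9, W=7, X=3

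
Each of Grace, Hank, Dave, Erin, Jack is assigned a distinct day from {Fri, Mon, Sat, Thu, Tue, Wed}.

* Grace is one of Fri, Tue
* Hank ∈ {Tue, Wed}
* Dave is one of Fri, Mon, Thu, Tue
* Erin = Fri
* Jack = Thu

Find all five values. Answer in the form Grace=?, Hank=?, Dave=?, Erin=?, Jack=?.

Grace=Tue, Hank=Wed, Dave=Mon, Erin=Fri, Jack=Thu

Erin must be Fri (only option left). So Grace, Dave can't be Fri.
Jack's domain is down to {Thu}, so Jack = Thu. So Dave can't be Thu.
That leaves Grace = Tue. Strike Tue from Hank, Dave.
That leaves Hank = Wed.
Dave's domain is down to {Mon}, so Dave = Mon.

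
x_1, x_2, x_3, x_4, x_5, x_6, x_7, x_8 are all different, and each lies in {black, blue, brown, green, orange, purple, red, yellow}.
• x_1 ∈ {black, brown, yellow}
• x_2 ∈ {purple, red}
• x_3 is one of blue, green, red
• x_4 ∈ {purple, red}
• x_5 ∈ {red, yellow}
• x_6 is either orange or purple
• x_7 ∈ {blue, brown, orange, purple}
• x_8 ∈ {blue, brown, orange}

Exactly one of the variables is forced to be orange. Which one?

The 8 variables together cover exactly {black, blue, brown, green, orange, purple, red, yellow} — 8 values for 8 variables — and black appears only in x_1's list, so x_1 = black.
The 7 still-open variables draw from only 7 values {blue, brown, green, orange, purple, red, yellow}, so each is used; only x_3 can be green, hence x_3 = green.
The 6 still-open variables together cover exactly {blue, brown, orange, purple, red, yellow} — 6 values for 6 variables — and yellow appears only in x_5's list, so x_5 = yellow.
The 2 variables x_2 and x_4 are confined to {purple, red}, which locks those values in; drop them from x_6, x_7.
So orange goes to x_6.

x_6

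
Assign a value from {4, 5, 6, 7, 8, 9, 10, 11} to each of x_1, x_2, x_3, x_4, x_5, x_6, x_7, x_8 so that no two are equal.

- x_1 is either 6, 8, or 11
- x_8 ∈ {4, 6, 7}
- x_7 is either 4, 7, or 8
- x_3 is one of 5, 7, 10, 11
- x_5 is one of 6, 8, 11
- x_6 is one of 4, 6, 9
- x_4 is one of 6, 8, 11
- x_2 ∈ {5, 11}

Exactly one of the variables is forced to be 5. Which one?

The 8 variables together cover exactly {4, 5, 6, 7, 8, 9, 10, 11} — 8 values for 8 variables — and 9 appears only in x_6's list, so x_6 = 9.
Among the 7 still-open variables, 10 fits only x_3 (and all 7 values in {4, 5, 6, 7, 8, 10, 11} must be used), so x_3 = 10.
Among the 6 still-open variables, 5 fits only x_2 (and all 6 values in {4, 5, 6, 7, 8, 11} must be used), so x_2 = 5.

x_2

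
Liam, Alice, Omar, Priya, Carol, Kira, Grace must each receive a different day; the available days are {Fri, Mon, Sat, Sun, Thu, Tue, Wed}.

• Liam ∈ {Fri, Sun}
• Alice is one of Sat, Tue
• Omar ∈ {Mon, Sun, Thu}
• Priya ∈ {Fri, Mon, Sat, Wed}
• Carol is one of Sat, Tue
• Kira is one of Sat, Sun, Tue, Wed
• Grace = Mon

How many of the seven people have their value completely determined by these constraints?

2

Grace's domain is down to {Mon}, so Grace = Mon. Eliminate Mon elsewhere: Omar, Priya.
The 6 still-open variables together cover exactly {Fri, Sat, Sun, Thu, Tue, Wed} — 6 values for 6 variables — and Thu appears only in Omar's list, so Omar = Thu.
Alice and Carol between them cover only {Sat, Tue} — a naked pair. Remove those values from Priya, Kira.
Determined: Omar=Thu, Grace=Mon. The other people each still have more than one consistent value. That makes 2.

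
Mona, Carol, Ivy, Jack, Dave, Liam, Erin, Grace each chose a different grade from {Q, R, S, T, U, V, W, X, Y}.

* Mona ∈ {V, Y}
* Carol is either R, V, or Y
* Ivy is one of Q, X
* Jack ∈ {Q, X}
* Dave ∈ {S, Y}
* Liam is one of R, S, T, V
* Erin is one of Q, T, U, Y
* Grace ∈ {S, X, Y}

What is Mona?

V

Among the 8 variables, U fits only Erin (and all 8 values in {Q, R, S, T, U, V, X, Y} must be used), so Erin = U.
The 7 still-open variables draw from only 7 values {Q, R, S, T, V, X, Y}, so each is used; only Liam can be T, hence Liam = T.
The 6 still-open variables draw from only 6 values {Q, R, S, V, X, Y}, so each is used; only Carol can be R, hence Carol = R.
The 5 still-open variables draw from only 5 values {Q, S, V, X, Y}, so each is used; only Mona can be V, hence Mona = V.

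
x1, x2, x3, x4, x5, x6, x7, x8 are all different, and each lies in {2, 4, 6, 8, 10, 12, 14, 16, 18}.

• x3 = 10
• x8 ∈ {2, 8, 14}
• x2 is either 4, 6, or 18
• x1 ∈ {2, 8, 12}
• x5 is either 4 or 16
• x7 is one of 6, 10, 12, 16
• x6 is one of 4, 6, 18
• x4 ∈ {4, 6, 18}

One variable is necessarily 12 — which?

x7

x3 has just one choice, so x3 = 10. So x7 can't be 10.
x2, x4, x6 between them cover only {4, 6, 18} — a naked triple. Remove those values from x5, x7.
x5's domain is down to {16}, so x5 = 16. So x7 can't be 16.
So 12 goes to x7.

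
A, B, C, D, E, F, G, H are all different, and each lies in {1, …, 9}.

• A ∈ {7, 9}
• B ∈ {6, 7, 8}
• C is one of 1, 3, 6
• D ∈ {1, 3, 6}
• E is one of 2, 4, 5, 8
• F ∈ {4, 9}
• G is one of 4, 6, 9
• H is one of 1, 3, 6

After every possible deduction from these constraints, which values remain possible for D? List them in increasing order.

1, 3, 6

The 3 variables C, D, H are confined to {1, 3, 6}, which locks those values in; drop them from B, G.
The 2 variables F and G are confined to {4, 9}, which locks those values in; drop them from A, E.
That leaves A = 7. So B can't be 7.
B must be 8 (only option left). Remove 8 from E.
No further eliminations apply; D can still be any of 1, 3, 6.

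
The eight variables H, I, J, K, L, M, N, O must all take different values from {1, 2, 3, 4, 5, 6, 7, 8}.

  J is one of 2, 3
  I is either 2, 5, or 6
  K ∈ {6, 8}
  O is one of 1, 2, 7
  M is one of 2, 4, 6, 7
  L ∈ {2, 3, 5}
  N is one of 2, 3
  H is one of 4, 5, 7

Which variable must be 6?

I

The 8 variables draw from only 8 values {1, 2, 3, 4, 5, 6, 7, 8}, so each is used; only O can be 1, hence O = 1.
The 7 still-open variables draw from only 7 values {2, 3, 4, 5, 6, 7, 8}, so each is used; only K can be 8, hence K = 8.
J and N share exactly the 2 values {2, 3}; by pigeonhole those values go to them, so strike 2, 3 from I, L, M.
L must be 5 (only option left). Remove 5 from H, I.
So 6 goes to I.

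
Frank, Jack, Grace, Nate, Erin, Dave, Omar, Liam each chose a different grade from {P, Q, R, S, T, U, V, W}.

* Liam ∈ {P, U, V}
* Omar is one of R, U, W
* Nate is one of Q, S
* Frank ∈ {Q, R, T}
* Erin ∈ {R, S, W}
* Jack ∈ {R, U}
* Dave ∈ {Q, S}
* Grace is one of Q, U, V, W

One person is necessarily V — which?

The 8 variables draw from only 8 values {P, Q, R, S, T, U, V, W}, so each is used; only Liam can be P, hence Liam = P.
The 7 still-open variables draw from only 7 values {Q, R, S, T, U, V, W}, so each is used; only Frank can be T, hence Frank = T.
The 6 still-open variables draw from only 6 values {Q, R, S, U, V, W}, so each is used; only Grace can be V, hence Grace = V.

Grace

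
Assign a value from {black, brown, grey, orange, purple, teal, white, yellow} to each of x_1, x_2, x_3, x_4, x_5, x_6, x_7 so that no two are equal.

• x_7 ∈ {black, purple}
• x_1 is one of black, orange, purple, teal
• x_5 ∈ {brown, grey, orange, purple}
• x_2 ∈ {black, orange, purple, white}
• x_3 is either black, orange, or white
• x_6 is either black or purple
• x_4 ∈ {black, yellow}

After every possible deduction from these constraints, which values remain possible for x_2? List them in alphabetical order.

x_6 and x_7 share exactly the 2 values {black, purple}; by pigeonhole those values go to them, so strike black, purple from x_1, x_2, x_3, x_4, x_5.
x_4 must be yellow (only option left).
The 2 variables x_2 and x_3 are confined to {orange, white}, which locks those values in; drop them from x_1, x_5.
x_1's domain is down to {teal}, so x_1 = teal.
No further eliminations apply; x_2 can still be any of orange, white.

orange, white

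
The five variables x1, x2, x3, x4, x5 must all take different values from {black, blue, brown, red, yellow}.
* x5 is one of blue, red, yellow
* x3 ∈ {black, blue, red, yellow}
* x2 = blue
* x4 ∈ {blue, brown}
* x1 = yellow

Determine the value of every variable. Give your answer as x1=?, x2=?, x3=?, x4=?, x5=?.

x1=yellow, x2=blue, x3=black, x4=brown, x5=red

x1 must be yellow (only option left). Eliminate yellow elsewhere: x3, x5.
x2's domain is down to {blue}, so x2 = blue. Eliminate blue elsewhere: x3, x4, x5.
x4 must be brown (only option left).
That leaves x5 = red. So x3 can't be red.
x3's domain is down to {black}, so x3 = black.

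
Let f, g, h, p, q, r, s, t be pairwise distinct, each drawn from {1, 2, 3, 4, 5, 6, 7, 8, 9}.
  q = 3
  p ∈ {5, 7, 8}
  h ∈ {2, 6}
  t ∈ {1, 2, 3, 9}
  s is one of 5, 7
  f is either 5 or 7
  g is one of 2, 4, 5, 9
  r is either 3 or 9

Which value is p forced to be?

8

q has just one choice, so q = 3. So r, t can't be 3.
r has just one choice, so r = 9. So g, t can't be 9.
The 2 variables f and s are confined to {5, 7}, which locks those values in; drop them from g, p.
So p = 8.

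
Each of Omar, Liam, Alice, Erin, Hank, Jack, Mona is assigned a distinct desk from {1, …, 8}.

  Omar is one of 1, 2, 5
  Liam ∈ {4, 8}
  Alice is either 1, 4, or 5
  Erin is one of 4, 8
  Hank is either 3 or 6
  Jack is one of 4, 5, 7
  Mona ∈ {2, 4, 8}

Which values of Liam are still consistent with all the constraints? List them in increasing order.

4, 8

The 2 variables Liam and Erin are confined to {4, 8}, which locks those values in; drop them from Alice, Jack, Mona.
Mona must be 2 (only option left). So Omar can't be 2.
Omar and Alice between them cover only {1, 5} — a naked pair. Remove those values from Jack.
Jack has just one choice, so Jack = 7.
No further eliminations apply; Liam can still be any of 4, 8.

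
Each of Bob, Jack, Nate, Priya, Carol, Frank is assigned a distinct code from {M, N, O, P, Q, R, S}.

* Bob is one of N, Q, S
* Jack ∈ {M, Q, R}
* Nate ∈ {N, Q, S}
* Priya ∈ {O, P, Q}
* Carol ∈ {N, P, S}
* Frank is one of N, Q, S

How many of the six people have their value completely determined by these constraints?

The 3 variables Bob, Nate, Frank are confined to {N, Q, S}, which locks those values in; drop them from Jack, Priya, Carol.
Carol must be P (only option left). Eliminate P elsewhere: Priya.
That leaves Priya = O.
Determined: Priya=O, Carol=P. The other people each still have more than one consistent value. That makes 2.

2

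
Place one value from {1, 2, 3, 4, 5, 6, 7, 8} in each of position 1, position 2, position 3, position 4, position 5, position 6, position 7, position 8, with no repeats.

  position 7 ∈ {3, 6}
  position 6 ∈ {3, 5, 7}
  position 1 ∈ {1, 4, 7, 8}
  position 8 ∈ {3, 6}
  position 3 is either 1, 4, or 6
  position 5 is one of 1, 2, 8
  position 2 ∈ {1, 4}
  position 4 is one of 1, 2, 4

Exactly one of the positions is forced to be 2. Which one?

The 8 variables together cover exactly {1, 2, 3, 4, 5, 6, 7, 8} — 8 values for 8 variables — and 5 appears only in position 6's list, so position 6 = 5.
The 7 still-open variables draw from only 7 values {1, 2, 3, 4, 6, 7, 8}, so each is used; only position 1 can be 7, hence position 1 = 7.
Among the 6 still-open variables, 8 fits only position 5 (and all 6 values in {1, 2, 3, 4, 6, 8} must be used), so position 5 = 8.
The 5 still-open variables draw from only 5 values {1, 2, 3, 4, 6}, so each is used; only position 4 can be 2, hence position 4 = 2.

position 4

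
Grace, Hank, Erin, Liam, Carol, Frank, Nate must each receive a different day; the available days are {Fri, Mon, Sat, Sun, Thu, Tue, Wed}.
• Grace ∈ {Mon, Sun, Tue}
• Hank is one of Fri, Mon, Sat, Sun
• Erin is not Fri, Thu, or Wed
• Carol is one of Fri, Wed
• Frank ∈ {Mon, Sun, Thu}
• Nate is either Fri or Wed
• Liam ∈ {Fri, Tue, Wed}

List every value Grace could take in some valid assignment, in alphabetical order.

Mon, Sun

The 7 variables together cover exactly {Fri, Mon, Sat, Sun, Thu, Tue, Wed} — 7 values for 7 variables — and Thu appears only in Frank's list, so Frank = Thu.
Carol and Nate between them cover only {Fri, Wed} — a naked pair. Remove those values from Hank, Liam.
Liam's domain is down to {Tue}, so Liam = Tue. Remove Tue from Grace, Erin.
No further eliminations apply; Grace can still be any of Mon, Sun.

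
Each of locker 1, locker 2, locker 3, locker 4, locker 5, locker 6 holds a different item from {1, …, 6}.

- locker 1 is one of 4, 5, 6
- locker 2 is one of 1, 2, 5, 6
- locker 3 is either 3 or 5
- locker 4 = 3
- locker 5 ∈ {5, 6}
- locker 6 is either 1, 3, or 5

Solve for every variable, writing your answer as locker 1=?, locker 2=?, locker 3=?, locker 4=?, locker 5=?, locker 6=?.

locker 4's domain is down to {3}, so locker 4 = 3. Eliminate 3 elsewhere: locker 3, locker 6.
locker 3 must be 5 (only option left). Eliminate 5 elsewhere: locker 1, locker 2, locker 5, locker 6.
locker 5 has just one choice, so locker 5 = 6. So locker 1, locker 2 can't be 6.
locker 6 must be 1 (only option left). Eliminate 1 elsewhere: locker 2.
locker 1's domain is down to {4}, so locker 1 = 4.
locker 2's domain is down to {2}, so locker 2 = 2.

locker 1=4, locker 2=2, locker 3=5, locker 4=3, locker 5=6, locker 6=1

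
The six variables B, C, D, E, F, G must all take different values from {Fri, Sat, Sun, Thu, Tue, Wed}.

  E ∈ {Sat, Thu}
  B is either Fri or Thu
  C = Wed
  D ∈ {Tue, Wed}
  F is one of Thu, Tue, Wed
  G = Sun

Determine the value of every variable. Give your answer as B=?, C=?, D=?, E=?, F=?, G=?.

C has just one choice, so C = Wed. Strike Wed from D, F.
That leaves D = Tue. Remove Tue from F.
F's domain is down to {Thu}, so F = Thu. Remove Thu from B, E.
G's domain is down to {Sun}, so G = Sun.
B's domain is down to {Fri}, so B = Fri.
E has just one choice, so E = Sat.

B=Fri, C=Wed, D=Tue, E=Sat, F=Thu, G=Sun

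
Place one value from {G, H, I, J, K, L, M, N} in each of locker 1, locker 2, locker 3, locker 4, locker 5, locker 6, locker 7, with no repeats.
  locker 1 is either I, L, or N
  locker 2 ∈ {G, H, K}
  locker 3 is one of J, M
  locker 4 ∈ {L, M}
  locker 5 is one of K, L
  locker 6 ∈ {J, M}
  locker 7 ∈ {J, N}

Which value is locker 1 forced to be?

The 2 variables locker 3 and locker 6 are confined to {J, M}, which locks those values in; drop them from locker 4, locker 7.
locker 4 must be L (only option left). Remove L from locker 1, locker 5.
locker 5's domain is down to {K}, so locker 5 = K. Eliminate K elsewhere: locker 2.
locker 7's domain is down to {N}, so locker 7 = N. Eliminate N elsewhere: locker 1.
So locker 1 = I.

I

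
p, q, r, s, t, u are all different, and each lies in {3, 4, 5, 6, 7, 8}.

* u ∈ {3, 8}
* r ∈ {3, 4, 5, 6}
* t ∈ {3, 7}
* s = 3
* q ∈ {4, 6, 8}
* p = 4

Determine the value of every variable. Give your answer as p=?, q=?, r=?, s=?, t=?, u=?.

p's domain is down to {4}, so p = 4. Eliminate 4 elsewhere: q, r.
That leaves s = 3. Strike 3 from r, t, u.
That leaves t = 7.
u must be 8 (only option left). Remove 8 from q.
q has just one choice, so q = 6. Strike 6 from r.
That leaves r = 5.

p=4, q=6, r=5, s=3, t=7, u=8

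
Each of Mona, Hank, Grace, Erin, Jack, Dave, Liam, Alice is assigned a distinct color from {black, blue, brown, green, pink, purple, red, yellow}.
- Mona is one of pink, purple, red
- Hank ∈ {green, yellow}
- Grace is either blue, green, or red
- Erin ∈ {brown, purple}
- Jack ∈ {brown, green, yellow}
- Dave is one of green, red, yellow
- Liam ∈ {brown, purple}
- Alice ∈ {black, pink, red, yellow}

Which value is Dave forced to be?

red

Among the 8 variables, black fits only Alice (and all 8 values in {black, blue, brown, green, pink, purple, red, yellow} must be used), so Alice = black.
The 7 still-open variables together cover exactly {blue, brown, green, pink, purple, red, yellow} — 7 values for 7 variables — and blue appears only in Grace's list, so Grace = blue.
The 6 still-open variables draw from only 6 values {brown, green, pink, purple, red, yellow}, so each is used; only Mona can be pink, hence Mona = pink.
The 5 still-open variables draw from only 5 values {brown, green, purple, red, yellow}, so each is used; only Dave can be red, hence Dave = red.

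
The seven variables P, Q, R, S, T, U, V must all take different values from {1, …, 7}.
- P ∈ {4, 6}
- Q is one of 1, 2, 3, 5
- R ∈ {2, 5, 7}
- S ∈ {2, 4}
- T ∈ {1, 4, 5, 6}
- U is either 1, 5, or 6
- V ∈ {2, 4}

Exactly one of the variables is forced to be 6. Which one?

Among the 7 variables, 3 fits only Q (and all 7 values in {1, 2, 3, 4, 5, 6, 7} must be used), so Q = 3.
The 6 still-open variables draw from only 6 values {1, 2, 4, 5, 6, 7}, so each is used; only R can be 7, hence R = 7.
The 2 variables S and V are confined to {2, 4}, which locks those values in; drop them from P, T.
So 6 goes to P.

P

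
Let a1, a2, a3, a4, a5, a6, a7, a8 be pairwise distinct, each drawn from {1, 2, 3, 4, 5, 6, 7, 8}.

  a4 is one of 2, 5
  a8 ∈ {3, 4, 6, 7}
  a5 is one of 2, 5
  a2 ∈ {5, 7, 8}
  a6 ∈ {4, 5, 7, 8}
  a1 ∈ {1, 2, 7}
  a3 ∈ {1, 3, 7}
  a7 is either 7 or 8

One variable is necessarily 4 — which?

a6

The 8 variables draw from only 8 values {1, 2, 3, 4, 5, 6, 7, 8}, so each is used; only a8 can be 6, hence a8 = 6.
The 7 still-open variables together cover exactly {1, 2, 3, 4, 5, 7, 8} — 7 values for 7 variables — and 3 appears only in a3's list, so a3 = 3.
Among the 6 still-open variables, 1 fits only a1 (and all 6 values in {1, 2, 4, 5, 7, 8} must be used), so a1 = 1.
Among the 5 still-open variables, 4 fits only a6 (and all 5 values in {2, 4, 5, 7, 8} must be used), so a6 = 4.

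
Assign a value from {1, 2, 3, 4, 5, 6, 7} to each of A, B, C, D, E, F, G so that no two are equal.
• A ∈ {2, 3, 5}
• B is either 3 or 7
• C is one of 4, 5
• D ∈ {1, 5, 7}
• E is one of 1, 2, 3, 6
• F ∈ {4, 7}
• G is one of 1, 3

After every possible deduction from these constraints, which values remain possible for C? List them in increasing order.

The 7 variables together cover exactly {1, 2, 3, 4, 5, 6, 7} — 7 values for 7 variables — and 6 appears only in E's list, so E = 6.
The 6 still-open variables together cover exactly {1, 2, 3, 4, 5, 7} — 6 values for 6 variables — and 2 appears only in A's list, so A = 2.
No further eliminations apply; C can still be any of 4, 5.

4, 5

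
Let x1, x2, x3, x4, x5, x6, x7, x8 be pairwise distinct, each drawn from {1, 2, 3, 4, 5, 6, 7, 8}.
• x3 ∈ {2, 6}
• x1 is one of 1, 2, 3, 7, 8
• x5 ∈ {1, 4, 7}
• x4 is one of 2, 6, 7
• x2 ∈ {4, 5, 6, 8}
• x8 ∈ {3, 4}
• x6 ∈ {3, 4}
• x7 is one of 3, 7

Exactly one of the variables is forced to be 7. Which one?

The 8 variables draw from only 8 values {1, 2, 3, 4, 5, 6, 7, 8}, so each is used; only x2 can be 5, hence x2 = 5.
The 7 still-open variables draw from only 7 values {1, 2, 3, 4, 6, 7, 8}, so each is used; only x1 can be 8, hence x1 = 8.
The 6 still-open variables together cover exactly {1, 2, 3, 4, 6, 7} — 6 values for 6 variables — and 1 appears only in x5's list, so x5 = 1.
x6 and x8 share exactly the 2 values {3, 4}; by pigeonhole those values go to them, so strike 3, 4 from x7.

x7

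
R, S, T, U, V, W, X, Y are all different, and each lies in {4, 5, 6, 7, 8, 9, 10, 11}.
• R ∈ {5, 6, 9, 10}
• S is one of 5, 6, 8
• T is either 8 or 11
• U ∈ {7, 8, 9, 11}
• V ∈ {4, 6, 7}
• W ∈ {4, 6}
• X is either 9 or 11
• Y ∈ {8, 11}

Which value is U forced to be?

7

The 8 variables together cover exactly {4, 5, 6, 7, 8, 9, 10, 11} — 8 values for 8 variables — and 10 appears only in R's list, so R = 10.
The 7 still-open variables together cover exactly {4, 5, 6, 7, 8, 9, 11} — 7 values for 7 variables — and 5 appears only in S's list, so S = 5.
T and Y share exactly the 2 values {8, 11}; by pigeonhole those values go to them, so strike 8, 11 from U, X.
X has just one choice, so X = 9. Remove 9 from U.
So U = 7.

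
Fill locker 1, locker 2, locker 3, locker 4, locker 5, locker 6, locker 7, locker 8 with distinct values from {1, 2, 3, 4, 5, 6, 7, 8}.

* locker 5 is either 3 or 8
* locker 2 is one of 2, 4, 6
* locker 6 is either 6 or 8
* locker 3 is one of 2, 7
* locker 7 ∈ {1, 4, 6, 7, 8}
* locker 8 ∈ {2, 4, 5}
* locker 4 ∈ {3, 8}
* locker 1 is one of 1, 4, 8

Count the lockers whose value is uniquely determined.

2

Among the 8 variables, 5 fits only locker 8 (and all 8 values in {1, 2, 3, 4, 5, 6, 7, 8} must be used), so locker 8 = 5.
locker 4 and locker 5 between them cover only {3, 8} — a naked pair. Remove those values from locker 1, locker 6, locker 7.
That leaves locker 6 = 6. Remove 6 from locker 2, locker 7.
Determined: locker 6=6, locker 8=5. The other lockers each still have more than one consistent value. That makes 2.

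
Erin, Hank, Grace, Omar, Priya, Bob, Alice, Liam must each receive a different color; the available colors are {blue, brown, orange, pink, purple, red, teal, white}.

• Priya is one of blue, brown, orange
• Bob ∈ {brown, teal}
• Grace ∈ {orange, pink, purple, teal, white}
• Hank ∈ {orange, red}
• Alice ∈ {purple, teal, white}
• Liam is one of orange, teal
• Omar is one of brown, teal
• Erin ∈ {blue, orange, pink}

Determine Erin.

pink

Among the 8 variables, red fits only Hank (and all 8 values in {blue, brown, orange, pink, purple, red, teal, white} must be used), so Hank = red.
Omar and Bob share exactly the 2 values {brown, teal}; by pigeonhole those values go to them, so strike brown, teal from Grace, Priya, Alice, Liam.
Liam's domain is down to {orange}, so Liam = orange. Remove orange from Erin, Grace, Priya.
Priya has just one choice, so Priya = blue. Remove blue from Erin.
So Erin = pink.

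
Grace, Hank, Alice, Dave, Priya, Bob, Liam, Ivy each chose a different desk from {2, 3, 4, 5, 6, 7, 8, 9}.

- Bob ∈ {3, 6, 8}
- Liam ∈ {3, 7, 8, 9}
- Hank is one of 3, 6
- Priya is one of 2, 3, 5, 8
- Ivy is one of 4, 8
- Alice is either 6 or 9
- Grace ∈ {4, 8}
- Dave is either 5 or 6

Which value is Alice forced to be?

9

The 8 variables together cover exactly {2, 3, 4, 5, 6, 7, 8, 9} — 8 values for 8 variables — and 2 appears only in Priya's list, so Priya = 2.
The 7 still-open variables together cover exactly {3, 4, 5, 6, 7, 8, 9} — 7 values for 7 variables — and 5 appears only in Dave's list, so Dave = 5.
The 6 still-open variables draw from only 6 values {3, 4, 6, 7, 8, 9}, so each is used; only Liam can be 7, hence Liam = 7.
Among the 5 still-open variables, 9 fits only Alice (and all 5 values in {3, 4, 6, 8, 9} must be used), so Alice = 9.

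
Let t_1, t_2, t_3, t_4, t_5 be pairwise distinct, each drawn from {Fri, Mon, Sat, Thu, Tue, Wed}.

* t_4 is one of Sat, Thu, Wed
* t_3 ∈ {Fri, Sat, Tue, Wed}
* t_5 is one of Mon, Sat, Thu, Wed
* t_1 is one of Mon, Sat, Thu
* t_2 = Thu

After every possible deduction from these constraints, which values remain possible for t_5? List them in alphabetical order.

Mon, Sat, Wed

t_2 must be Thu (only option left). Strike Thu from t_1, t_4, t_5.
t_1, t_4, t_5 between them cover only {Mon, Sat, Wed} — a naked triple. Remove those values from t_3.
No further eliminations apply; t_5 can still be any of Mon, Sat, Wed.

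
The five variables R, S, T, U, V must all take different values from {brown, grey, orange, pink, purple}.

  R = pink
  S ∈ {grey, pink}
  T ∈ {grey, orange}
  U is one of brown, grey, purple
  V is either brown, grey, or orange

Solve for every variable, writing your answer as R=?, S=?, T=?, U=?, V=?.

R must be pink (only option left). Remove pink from S.
S's domain is down to {grey}, so S = grey. Strike grey from T, U, V.
That leaves T = orange. So V can't be orange.
V must be brown (only option left). Remove brown from U.
U's domain is down to {purple}, so U = purple.

R=pink, S=grey, T=orange, U=purple, V=brown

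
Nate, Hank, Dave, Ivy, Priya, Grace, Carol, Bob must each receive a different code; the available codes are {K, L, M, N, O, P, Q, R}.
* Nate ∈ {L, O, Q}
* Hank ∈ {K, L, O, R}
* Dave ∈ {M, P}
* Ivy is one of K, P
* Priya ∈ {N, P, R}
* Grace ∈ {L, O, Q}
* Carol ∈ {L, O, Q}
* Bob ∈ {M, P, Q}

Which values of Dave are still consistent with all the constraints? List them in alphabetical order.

M, P

The 8 variables together cover exactly {K, L, M, N, O, P, Q, R} — 8 values for 8 variables — and N appears only in Priya's list, so Priya = N.
Among the 7 still-open variables, R fits only Hank (and all 7 values in {K, L, M, O, P, Q, R} must be used), so Hank = R.
The 6 still-open variables together cover exactly {K, L, M, O, P, Q} — 6 values for 6 variables — and K appears only in Ivy's list, so Ivy = K.
The 3 variables Nate, Grace, Carol are confined to {L, O, Q}, which locks those values in; drop them from Bob.
No further eliminations apply; Dave can still be any of M, P.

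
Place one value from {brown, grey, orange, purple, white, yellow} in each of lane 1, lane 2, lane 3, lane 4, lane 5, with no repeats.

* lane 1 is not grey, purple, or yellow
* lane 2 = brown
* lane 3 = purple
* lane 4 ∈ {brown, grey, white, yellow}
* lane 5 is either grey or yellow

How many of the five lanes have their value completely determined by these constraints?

lane 2 has just one choice, so lane 2 = brown. Remove brown from lane 1, lane 4.
That leaves lane 3 = purple.
Determined: lane 2=brown, lane 3=purple. The other lanes each still have more than one consistent value. That makes 2.

2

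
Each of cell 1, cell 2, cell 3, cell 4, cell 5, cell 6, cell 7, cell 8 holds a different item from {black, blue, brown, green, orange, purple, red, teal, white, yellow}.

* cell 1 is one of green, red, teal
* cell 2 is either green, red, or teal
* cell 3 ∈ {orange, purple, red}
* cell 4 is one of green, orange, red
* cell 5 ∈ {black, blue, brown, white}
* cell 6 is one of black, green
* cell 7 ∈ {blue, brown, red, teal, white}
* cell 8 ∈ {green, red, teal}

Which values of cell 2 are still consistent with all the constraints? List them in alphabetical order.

cell 1, cell 2, cell 8 between them cover only {green, red, teal} — a naked triple. Remove those values from cell 3, cell 4, cell 6, cell 7.
That leaves cell 4 = orange. So cell 3 can't be orange.
cell 6 must be black (only option left). So cell 5 can't be black.
cell 3 must be purple (only option left).
No further eliminations apply; cell 2 can still be any of green, red, teal.

green, red, teal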